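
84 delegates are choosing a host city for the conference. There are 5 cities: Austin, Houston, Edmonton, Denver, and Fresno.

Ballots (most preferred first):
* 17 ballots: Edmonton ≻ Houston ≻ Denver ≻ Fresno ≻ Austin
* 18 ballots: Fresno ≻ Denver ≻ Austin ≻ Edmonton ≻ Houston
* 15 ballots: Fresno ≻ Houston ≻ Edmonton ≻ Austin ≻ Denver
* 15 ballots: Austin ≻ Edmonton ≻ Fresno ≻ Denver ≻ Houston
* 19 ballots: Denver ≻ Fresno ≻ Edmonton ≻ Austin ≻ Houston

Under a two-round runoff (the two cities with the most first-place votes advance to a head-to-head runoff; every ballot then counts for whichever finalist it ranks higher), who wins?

Round 1 first-place votes: Austin 15, Houston 0, Edmonton 17, Denver 19, Fresno 33. Fresno and Denver advance.
Runoff: Fresno is ranked above Denver on 48 ballots, Denver above Fresno on 36.

Fresno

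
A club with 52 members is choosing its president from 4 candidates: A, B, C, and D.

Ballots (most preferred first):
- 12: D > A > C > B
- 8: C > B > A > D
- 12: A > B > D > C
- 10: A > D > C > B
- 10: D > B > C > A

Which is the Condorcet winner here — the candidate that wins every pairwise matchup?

A vs B: 34–18
A vs C: 34–18
A vs D: 30–22
A beats every other candidate.

A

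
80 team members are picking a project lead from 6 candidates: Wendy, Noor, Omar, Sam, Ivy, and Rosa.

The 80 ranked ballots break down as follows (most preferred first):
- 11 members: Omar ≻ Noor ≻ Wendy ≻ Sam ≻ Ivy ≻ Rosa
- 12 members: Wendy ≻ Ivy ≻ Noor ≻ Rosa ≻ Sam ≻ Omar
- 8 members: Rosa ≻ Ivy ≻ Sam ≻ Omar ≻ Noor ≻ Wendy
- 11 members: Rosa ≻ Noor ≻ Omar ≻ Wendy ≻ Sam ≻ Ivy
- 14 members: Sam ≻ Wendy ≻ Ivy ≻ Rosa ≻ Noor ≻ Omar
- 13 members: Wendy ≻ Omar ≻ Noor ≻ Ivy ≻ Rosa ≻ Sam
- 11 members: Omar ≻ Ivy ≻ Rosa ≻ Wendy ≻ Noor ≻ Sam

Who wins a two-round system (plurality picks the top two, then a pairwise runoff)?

Round 1 first-place votes: Wendy 25, Noor 0, Omar 22, Sam 14, Ivy 0, Rosa 19. Wendy and Omar advance.
Runoff: Wendy is ranked above Omar on 39 ballots, Omar above Wendy on 41.

Omar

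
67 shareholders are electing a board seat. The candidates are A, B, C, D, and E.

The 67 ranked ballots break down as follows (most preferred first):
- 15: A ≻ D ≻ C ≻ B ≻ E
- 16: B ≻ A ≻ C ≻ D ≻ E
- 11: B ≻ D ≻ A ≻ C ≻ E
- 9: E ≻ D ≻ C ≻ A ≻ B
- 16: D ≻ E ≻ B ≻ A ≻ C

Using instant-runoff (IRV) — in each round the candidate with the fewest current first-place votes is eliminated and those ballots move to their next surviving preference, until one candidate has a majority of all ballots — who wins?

Round 1: A 15, B 27, C 0, D 16, E 9. C eliminated.
Round 2: A 15, B 27, D 16, E 9. E eliminated.
Round 3: A 15, B 27, D 25. A eliminated.
Round 4: B 27, D 40. D has a majority (≥34).

D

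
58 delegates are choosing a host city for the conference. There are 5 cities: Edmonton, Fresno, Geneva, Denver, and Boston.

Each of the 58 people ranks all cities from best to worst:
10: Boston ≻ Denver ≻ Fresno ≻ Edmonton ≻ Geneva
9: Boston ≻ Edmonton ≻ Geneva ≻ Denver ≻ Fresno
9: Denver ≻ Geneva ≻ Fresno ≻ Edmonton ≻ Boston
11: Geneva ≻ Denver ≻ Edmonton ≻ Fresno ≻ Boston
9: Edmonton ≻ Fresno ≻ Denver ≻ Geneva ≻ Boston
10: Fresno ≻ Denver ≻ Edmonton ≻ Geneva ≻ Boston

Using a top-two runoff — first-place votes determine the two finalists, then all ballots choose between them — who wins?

Geneva

Round 1 first-place votes: Edmonton 9, Fresno 10, Geneva 11, Denver 9, Boston 19. Boston and Geneva advance.
Runoff: Boston is ranked above Geneva on 19 ballots, Geneva above Boston on 39.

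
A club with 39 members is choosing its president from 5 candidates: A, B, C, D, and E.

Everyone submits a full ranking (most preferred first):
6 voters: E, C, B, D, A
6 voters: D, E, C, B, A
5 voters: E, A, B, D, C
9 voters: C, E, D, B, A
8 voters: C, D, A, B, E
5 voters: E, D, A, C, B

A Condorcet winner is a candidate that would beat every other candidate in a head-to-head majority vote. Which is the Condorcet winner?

E vs A: 31–8
E vs B: 31–8
E vs C: 22–17
E vs D: 25–14
E beats every other candidate.

E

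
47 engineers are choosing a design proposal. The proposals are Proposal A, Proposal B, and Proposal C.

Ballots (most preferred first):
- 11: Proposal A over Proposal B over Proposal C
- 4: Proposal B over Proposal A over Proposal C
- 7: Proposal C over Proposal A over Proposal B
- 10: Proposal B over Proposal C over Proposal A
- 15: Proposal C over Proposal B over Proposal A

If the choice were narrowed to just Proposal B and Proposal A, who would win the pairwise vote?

Proposal B is ranked above Proposal A on 29 ballots; Proposal A above Proposal B on 18.

Proposal B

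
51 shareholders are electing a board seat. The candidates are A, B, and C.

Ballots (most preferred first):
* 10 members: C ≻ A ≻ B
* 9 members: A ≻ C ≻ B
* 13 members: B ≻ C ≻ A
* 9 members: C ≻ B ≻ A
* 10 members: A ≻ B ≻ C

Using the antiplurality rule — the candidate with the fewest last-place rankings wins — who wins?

C

Last-place votes: A 22, B 19, C 10.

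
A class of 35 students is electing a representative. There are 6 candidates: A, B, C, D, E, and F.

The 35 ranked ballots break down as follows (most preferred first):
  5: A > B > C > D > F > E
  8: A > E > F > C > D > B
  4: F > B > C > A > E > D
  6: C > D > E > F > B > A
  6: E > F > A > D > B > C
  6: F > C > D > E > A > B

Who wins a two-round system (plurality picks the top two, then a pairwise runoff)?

F

Round 1 first-place votes: A 13, B 0, C 6, D 0, E 6, F 10. A and F advance.
Runoff: A is ranked above F on 13 ballots, F above A on 22.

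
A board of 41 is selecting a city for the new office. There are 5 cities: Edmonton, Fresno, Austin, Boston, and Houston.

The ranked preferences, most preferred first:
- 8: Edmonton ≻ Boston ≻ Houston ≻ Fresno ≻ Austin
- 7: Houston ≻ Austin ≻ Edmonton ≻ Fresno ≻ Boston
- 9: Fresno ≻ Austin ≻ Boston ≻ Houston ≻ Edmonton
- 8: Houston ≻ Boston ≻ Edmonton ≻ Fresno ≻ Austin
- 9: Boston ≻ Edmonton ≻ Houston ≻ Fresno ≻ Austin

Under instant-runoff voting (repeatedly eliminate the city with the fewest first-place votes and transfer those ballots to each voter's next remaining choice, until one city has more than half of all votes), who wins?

Boston

Round 1: Edmonton 8, Fresno 9, Austin 0, Boston 9, Houston 15. Austin eliminated.
Round 2: Edmonton 8, Fresno 9, Boston 9, Houston 15. Edmonton eliminated.
Round 3: Fresno 9, Boston 17, Houston 15. Fresno eliminated.
Round 4: Boston 26, Houston 15. Boston has a majority (≥21).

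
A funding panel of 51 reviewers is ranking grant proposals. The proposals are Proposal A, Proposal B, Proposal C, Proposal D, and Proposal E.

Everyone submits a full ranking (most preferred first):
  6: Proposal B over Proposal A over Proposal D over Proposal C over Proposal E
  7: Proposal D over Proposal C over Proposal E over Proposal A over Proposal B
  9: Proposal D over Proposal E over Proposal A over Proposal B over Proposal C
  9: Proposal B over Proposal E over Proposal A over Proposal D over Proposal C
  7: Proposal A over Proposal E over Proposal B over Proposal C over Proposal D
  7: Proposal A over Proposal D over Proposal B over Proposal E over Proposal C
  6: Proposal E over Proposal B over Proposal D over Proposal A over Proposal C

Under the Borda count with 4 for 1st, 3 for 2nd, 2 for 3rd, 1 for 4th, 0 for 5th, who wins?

Proposal A

Proposal A: 6×3 + 7×1 + 9×2 + 9×2 + 7×4 + 7×4 + 6×1 = 123
Proposal B: 6×4 + 7×0 + 9×1 + 9×4 + 7×2 + 7×2 + 6×3 = 115
Proposal C: 6×1 + 7×3 + 9×0 + 9×0 + 7×1 + 7×0 + 6×0 = 34
Proposal D: 6×2 + 7×4 + 9×4 + 9×1 + 7×0 + 7×3 + 6×2 = 118
Proposal E: 6×0 + 7×2 + 9×3 + 9×3 + 7×3 + 7×1 + 6×4 = 120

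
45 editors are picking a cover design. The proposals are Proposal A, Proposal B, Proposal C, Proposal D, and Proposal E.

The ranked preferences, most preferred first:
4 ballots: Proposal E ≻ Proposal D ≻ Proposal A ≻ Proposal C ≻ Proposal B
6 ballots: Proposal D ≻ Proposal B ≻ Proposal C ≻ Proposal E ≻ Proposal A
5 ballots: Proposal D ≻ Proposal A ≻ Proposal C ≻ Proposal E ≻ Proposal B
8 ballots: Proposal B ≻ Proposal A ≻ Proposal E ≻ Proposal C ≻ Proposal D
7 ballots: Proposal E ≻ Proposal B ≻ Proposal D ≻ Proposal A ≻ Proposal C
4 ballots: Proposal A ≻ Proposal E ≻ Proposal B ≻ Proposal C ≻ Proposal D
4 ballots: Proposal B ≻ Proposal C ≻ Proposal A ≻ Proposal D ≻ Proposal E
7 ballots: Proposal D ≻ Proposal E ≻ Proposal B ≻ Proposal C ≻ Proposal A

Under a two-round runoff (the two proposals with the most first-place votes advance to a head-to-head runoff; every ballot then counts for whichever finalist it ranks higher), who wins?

Proposal B

Round 1 first-place votes: Proposal A 4, Proposal B 12, Proposal C 0, Proposal D 18, Proposal E 11. Proposal D and Proposal B advance.
Runoff: Proposal D is ranked above Proposal B on 22 ballots, Proposal B above Proposal D on 23.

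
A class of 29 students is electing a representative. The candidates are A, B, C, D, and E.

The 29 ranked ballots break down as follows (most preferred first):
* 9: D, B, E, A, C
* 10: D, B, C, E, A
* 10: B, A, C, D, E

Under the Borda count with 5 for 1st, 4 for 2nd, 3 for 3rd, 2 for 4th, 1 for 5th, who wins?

A: 9×2 + 10×1 + 10×4 = 68
B: 9×4 + 10×4 + 10×5 = 126
C: 9×1 + 10×3 + 10×3 = 69
D: 9×5 + 10×5 + 10×2 = 115
E: 9×3 + 10×2 + 10×1 = 57

B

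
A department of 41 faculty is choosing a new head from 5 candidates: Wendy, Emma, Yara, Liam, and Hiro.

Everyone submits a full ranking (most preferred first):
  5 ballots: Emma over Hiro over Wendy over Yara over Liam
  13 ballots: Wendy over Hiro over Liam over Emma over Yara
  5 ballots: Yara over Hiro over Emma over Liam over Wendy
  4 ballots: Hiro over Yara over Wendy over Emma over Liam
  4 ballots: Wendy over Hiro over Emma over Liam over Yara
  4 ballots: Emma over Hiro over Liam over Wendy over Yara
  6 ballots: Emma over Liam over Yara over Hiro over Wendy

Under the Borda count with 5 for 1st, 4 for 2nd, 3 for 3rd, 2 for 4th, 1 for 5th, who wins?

Hiro

Wendy: 5×3 + 13×5 + 5×1 + 4×3 + 4×5 + 4×2 + 6×1 = 131
Emma: 5×5 + 13×2 + 5×3 + 4×2 + 4×3 + 4×5 + 6×5 = 136
Yara: 5×2 + 13×1 + 5×5 + 4×4 + 4×1 + 4×1 + 6×3 = 90
Liam: 5×1 + 13×3 + 5×2 + 4×1 + 4×2 + 4×3 + 6×4 = 102
Hiro: 5×4 + 13×4 + 5×4 + 4×5 + 4×4 + 4×4 + 6×2 = 156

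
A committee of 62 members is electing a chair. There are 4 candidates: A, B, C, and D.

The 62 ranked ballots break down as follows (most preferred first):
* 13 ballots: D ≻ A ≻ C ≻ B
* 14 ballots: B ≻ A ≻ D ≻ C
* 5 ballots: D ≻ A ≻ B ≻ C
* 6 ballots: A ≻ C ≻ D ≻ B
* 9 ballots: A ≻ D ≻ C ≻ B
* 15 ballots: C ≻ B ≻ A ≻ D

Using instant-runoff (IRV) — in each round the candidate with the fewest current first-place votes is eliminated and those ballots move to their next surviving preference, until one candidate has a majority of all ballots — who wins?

A

Round 1: A 15, B 14, C 15, D 18. B eliminated.
Round 2: A 29, C 15, D 18. C eliminated.
Round 3: A 44, D 18. A has a majority (≥32).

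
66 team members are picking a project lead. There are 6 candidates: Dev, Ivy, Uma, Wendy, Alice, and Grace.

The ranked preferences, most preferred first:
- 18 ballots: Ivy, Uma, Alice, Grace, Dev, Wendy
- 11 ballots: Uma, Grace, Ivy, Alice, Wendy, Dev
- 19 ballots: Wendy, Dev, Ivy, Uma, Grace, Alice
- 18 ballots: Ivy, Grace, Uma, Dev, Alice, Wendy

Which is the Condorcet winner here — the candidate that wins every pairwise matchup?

Ivy

Ivy vs Dev: 47–19
Ivy vs Uma: 55–11
Ivy vs Wendy: 47–19
Ivy vs Alice: 66–0
Ivy vs Grace: 55–11
Ivy beats every other candidate.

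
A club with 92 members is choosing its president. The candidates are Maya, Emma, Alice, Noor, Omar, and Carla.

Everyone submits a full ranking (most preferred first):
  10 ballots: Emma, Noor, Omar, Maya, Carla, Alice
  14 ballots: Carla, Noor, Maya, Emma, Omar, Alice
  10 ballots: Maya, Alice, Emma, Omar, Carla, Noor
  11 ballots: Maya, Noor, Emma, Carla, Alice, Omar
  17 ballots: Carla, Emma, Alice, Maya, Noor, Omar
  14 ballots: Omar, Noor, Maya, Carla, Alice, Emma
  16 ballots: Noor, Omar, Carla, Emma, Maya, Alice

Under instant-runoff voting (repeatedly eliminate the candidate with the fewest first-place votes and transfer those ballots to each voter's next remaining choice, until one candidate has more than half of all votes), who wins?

Noor

Round 1: Maya 21, Emma 10, Alice 0, Noor 16, Omar 14, Carla 31. Alice eliminated.
Round 2: Maya 21, Emma 10, Noor 16, Omar 14, Carla 31. Emma eliminated.
Round 3: Maya 21, Noor 26, Omar 14, Carla 31. Omar eliminated.
Round 4: Maya 21, Noor 40, Carla 31. Maya eliminated.
Round 5: Noor 51, Carla 41. Noor has a majority (≥47).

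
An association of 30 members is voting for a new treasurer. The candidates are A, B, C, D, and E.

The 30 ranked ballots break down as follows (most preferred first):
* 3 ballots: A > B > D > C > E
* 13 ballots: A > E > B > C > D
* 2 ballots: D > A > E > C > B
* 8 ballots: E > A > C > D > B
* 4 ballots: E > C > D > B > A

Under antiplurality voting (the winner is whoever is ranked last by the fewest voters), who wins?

Last-place votes: A 4, B 10, C 0, D 13, E 3.

C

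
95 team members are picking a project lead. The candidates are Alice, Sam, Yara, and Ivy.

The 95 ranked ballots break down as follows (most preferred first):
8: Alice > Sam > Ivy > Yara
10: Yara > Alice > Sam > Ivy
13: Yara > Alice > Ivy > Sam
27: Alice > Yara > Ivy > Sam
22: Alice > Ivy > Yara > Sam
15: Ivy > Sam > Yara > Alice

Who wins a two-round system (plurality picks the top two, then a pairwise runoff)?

Round 1 first-place votes: Alice 57, Sam 0, Yara 23, Ivy 15. Alice and Yara advance.
Runoff: Alice is ranked above Yara on 57 ballots, Yara above Alice on 38.

Alice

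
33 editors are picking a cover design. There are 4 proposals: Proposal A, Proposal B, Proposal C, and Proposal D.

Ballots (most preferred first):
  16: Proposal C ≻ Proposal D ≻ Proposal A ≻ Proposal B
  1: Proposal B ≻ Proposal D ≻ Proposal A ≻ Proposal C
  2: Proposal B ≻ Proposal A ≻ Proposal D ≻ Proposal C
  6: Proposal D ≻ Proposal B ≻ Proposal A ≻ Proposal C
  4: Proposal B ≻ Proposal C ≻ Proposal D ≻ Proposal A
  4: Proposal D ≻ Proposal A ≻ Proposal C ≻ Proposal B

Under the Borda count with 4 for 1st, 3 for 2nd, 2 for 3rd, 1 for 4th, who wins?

Proposal A: 16×2 + 1×2 + 2×3 + 6×2 + 4×1 + 4×3 = 68
Proposal B: 16×1 + 1×4 + 2×4 + 6×3 + 4×4 + 4×1 = 66
Proposal C: 16×4 + 1×1 + 2×1 + 6×1 + 4×3 + 4×2 = 93
Proposal D: 16×3 + 1×3 + 2×2 + 6×4 + 4×2 + 4×4 = 103

Proposal D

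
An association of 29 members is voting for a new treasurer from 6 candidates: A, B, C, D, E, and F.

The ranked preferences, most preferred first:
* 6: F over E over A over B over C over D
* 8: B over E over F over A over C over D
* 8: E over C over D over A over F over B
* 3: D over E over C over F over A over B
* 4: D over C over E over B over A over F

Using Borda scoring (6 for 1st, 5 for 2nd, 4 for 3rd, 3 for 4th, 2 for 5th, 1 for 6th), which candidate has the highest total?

E

A: 6×4 + 8×3 + 8×3 + 3×2 + 4×2 = 86
B: 6×3 + 8×6 + 8×1 + 3×1 + 4×3 = 89
C: 6×2 + 8×2 + 8×5 + 3×4 + 4×5 = 100
D: 6×1 + 8×1 + 8×4 + 3×6 + 4×6 = 88
E: 6×5 + 8×5 + 8×6 + 3×5 + 4×4 = 149
F: 6×6 + 8×4 + 8×2 + 3×3 + 4×1 = 97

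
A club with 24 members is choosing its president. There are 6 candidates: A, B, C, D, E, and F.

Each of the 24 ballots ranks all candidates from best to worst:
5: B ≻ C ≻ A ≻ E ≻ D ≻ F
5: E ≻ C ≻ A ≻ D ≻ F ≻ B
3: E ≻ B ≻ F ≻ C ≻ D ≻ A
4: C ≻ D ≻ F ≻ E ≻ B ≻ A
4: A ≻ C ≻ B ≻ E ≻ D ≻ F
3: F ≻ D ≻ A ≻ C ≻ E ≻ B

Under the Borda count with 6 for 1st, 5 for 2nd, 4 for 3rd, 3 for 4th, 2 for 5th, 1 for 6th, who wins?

A: 5×4 + 5×4 + 3×1 + 4×1 + 4×6 + 3×4 = 83
B: 5×6 + 5×1 + 3×5 + 4×2 + 4×4 + 3×1 = 77
C: 5×5 + 5×5 + 3×3 + 4×6 + 4×5 + 3×3 = 112
D: 5×2 + 5×3 + 3×2 + 4×5 + 4×2 + 3×5 = 74
E: 5×3 + 5×6 + 3×6 + 4×3 + 4×3 + 3×2 = 93
F: 5×1 + 5×2 + 3×4 + 4×4 + 4×1 + 3×6 = 65

C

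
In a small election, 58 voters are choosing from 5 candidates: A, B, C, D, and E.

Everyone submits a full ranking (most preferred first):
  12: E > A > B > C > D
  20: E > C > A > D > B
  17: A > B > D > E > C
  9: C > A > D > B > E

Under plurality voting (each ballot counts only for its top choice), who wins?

E

First-place votes: A 17, B 0, C 9, D 0, E 32.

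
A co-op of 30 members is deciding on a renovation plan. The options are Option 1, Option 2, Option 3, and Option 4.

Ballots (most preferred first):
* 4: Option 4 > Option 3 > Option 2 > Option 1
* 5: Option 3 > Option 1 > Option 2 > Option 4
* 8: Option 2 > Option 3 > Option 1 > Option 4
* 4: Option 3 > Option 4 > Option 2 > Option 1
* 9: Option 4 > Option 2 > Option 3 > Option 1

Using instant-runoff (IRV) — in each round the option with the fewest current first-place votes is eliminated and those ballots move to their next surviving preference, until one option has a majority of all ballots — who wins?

Option 3

Round 1: Option 1 0, Option 2 8, Option 3 9, Option 4 13. Option 1 eliminated.
Round 2: Option 2 8, Option 3 9, Option 4 13. Option 2 eliminated.
Round 3: Option 3 17, Option 4 13. Option 3 has a majority (≥16).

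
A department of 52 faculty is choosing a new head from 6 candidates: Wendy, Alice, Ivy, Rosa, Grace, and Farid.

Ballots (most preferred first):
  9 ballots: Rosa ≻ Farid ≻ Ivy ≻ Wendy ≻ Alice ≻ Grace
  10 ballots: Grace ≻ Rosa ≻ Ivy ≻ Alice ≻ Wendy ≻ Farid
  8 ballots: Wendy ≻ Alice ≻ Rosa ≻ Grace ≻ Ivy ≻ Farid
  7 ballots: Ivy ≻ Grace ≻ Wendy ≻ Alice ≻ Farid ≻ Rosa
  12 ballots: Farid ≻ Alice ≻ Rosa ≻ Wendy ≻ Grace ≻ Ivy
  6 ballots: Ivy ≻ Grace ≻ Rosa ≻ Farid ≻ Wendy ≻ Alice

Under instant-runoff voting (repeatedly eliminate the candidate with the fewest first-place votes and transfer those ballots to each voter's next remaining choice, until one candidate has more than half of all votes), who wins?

Rosa

Round 1: Wendy 8, Alice 0, Ivy 13, Rosa 9, Grace 10, Farid 12. Alice eliminated.
Round 2: Wendy 8, Ivy 13, Rosa 9, Grace 10, Farid 12. Wendy eliminated.
Round 3: Ivy 13, Rosa 17, Grace 10, Farid 12. Grace eliminated.
Round 4: Ivy 13, Rosa 27, Farid 12. Rosa has a majority (≥27).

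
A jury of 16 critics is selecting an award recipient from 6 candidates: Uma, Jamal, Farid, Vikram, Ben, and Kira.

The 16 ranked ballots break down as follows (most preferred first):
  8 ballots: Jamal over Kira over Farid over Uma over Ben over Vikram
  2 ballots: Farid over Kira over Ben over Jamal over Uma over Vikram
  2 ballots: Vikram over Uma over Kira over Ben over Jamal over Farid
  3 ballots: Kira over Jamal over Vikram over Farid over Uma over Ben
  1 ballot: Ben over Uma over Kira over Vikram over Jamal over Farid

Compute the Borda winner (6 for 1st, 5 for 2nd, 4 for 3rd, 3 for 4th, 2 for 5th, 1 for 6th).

Kira

Uma: 8×3 + 2×2 + 2×5 + 3×2 + 1×5 = 49
Jamal: 8×6 + 2×3 + 2×2 + 3×5 + 1×2 = 75
Farid: 8×4 + 2×6 + 2×1 + 3×3 + 1×1 = 56
Vikram: 8×1 + 2×1 + 2×6 + 3×4 + 1×3 = 37
Ben: 8×2 + 2×4 + 2×3 + 3×1 + 1×6 = 39
Kira: 8×5 + 2×5 + 2×4 + 3×6 + 1×4 = 80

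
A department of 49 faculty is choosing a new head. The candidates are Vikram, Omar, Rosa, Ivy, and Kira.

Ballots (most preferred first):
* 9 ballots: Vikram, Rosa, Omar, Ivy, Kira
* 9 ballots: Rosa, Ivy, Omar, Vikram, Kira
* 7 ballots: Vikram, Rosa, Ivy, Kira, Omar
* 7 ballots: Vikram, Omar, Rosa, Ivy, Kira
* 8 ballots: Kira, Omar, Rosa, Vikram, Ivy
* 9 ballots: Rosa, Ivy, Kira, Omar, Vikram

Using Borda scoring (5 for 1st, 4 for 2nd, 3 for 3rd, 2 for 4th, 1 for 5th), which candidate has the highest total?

Vikram: 9×5 + 9×2 + 7×5 + 7×5 + 8×2 + 9×1 = 158
Omar: 9×3 + 9×3 + 7×1 + 7×4 + 8×4 + 9×2 = 139
Rosa: 9×4 + 9×5 + 7×4 + 7×3 + 8×3 + 9×5 = 199
Ivy: 9×2 + 9×4 + 7×3 + 7×2 + 8×1 + 9×4 = 133
Kira: 9×1 + 9×1 + 7×2 + 7×1 + 8×5 + 9×3 = 106

Rosa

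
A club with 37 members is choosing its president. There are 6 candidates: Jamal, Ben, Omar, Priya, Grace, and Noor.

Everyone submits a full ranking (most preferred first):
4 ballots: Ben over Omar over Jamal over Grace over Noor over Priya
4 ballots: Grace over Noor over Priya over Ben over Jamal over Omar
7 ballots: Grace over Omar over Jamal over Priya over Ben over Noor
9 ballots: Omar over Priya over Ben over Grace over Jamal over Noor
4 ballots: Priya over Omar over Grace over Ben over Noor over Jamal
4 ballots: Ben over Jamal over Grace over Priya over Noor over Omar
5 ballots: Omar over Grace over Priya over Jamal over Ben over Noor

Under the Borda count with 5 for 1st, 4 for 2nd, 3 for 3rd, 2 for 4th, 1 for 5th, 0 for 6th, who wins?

Omar

Jamal: 4×3 + 4×1 + 7×3 + 9×1 + 4×0 + 4×4 + 5×2 = 72
Ben: 4×5 + 4×2 + 7×1 + 9×3 + 4×2 + 4×5 + 5×1 = 95
Omar: 4×4 + 4×0 + 7×4 + 9×5 + 4×4 + 4×0 + 5×5 = 130
Priya: 4×0 + 4×3 + 7×2 + 9×4 + 4×5 + 4×2 + 5×3 = 105
Grace: 4×2 + 4×5 + 7×5 + 9×2 + 4×3 + 4×3 + 5×4 = 125
Noor: 4×1 + 4×4 + 7×0 + 9×0 + 4×1 + 4×1 + 5×0 = 28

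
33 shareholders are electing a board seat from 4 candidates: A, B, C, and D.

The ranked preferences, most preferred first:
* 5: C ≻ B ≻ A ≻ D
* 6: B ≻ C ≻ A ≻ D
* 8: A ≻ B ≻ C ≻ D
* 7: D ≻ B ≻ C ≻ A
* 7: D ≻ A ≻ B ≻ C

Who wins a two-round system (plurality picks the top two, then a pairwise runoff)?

A

Round 1 first-place votes: A 8, B 6, C 5, D 14. D and A advance.
Runoff: D is ranked above A on 14 ballots, A above D on 19.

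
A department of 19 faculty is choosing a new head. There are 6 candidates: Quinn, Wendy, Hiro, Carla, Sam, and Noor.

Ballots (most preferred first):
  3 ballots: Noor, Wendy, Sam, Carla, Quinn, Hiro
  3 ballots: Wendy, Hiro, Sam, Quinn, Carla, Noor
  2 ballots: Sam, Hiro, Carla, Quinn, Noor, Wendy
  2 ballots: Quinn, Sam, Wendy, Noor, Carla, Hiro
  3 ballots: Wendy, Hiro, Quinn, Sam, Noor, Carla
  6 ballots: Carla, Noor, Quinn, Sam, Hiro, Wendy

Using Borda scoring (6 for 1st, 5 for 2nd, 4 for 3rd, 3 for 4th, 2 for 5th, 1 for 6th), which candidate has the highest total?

Sam

Quinn: 3×2 + 3×3 + 2×3 + 2×6 + 3×4 + 6×4 = 69
Wendy: 3×5 + 3×6 + 2×1 + 2×4 + 3×6 + 6×1 = 67
Hiro: 3×1 + 3×5 + 2×5 + 2×1 + 3×5 + 6×2 = 57
Carla: 3×3 + 3×2 + 2×4 + 2×2 + 3×1 + 6×6 = 66
Sam: 3×4 + 3×4 + 2×6 + 2×5 + 3×3 + 6×3 = 73
Noor: 3×6 + 3×1 + 2×2 + 2×3 + 3×2 + 6×5 = 67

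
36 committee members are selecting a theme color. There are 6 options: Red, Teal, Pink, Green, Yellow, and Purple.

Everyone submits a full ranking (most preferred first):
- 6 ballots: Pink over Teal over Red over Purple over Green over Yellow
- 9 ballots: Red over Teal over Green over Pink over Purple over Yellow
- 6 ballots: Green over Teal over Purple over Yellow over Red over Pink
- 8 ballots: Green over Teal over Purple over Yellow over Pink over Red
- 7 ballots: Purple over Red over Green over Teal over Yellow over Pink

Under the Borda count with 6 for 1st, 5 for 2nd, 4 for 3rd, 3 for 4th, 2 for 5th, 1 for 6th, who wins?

Red: 6×4 + 9×6 + 6×2 + 8×1 + 7×5 = 133
Teal: 6×5 + 9×5 + 6×5 + 8×5 + 7×3 = 166
Pink: 6×6 + 9×3 + 6×1 + 8×2 + 7×1 = 92
Green: 6×2 + 9×4 + 6×6 + 8×6 + 7×4 = 160
Yellow: 6×1 + 9×1 + 6×3 + 8×3 + 7×2 = 71
Purple: 6×3 + 9×2 + 6×4 + 8×4 + 7×6 = 134

Teal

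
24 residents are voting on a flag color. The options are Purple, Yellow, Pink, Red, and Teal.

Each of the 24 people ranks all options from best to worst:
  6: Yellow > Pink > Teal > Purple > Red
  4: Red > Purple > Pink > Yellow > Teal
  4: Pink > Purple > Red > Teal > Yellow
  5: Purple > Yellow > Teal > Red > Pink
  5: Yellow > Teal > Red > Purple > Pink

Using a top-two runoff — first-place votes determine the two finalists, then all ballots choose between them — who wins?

Round 1 first-place votes: Purple 5, Yellow 11, Pink 4, Red 4, Teal 0. Yellow and Purple advance.
Runoff: Yellow is ranked above Purple on 11 ballots, Purple above Yellow on 13.

Purple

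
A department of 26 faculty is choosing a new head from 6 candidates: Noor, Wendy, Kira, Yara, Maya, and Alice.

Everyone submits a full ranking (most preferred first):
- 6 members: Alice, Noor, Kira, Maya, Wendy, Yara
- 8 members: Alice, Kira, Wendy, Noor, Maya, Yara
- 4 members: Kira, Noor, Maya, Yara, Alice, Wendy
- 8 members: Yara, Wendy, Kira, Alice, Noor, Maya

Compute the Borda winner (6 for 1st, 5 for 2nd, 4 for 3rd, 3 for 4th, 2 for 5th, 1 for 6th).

Noor: 6×5 + 8×3 + 4×5 + 8×2 = 90
Wendy: 6×2 + 8×4 + 4×1 + 8×5 = 88
Kira: 6×4 + 8×5 + 4×6 + 8×4 = 120
Yara: 6×1 + 8×1 + 4×3 + 8×6 = 74
Maya: 6×3 + 8×2 + 4×4 + 8×1 = 58
Alice: 6×6 + 8×6 + 4×2 + 8×3 = 116

Kira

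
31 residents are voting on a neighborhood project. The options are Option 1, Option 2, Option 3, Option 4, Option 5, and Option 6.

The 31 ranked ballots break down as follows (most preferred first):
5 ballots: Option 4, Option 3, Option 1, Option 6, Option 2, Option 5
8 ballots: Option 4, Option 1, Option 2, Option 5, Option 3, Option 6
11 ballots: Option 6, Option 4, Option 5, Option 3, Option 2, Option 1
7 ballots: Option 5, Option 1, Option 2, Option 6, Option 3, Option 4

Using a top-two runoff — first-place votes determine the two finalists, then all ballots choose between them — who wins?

Option 6

Round 1 first-place votes: Option 1 0, Option 2 0, Option 3 0, Option 4 13, Option 5 7, Option 6 11. Option 4 and Option 6 advance.
Runoff: Option 4 is ranked above Option 6 on 13 ballots, Option 6 above Option 4 on 18.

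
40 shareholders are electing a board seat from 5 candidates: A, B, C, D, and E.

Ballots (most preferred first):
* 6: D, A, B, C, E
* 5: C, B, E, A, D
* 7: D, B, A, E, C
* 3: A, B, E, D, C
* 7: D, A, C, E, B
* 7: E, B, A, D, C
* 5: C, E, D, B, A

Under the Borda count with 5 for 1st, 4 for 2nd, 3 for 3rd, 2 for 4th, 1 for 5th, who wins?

D

A: 6×4 + 5×2 + 7×3 + 3×5 + 7×4 + 7×3 + 5×1 = 124
B: 6×3 + 5×4 + 7×4 + 3×4 + 7×1 + 7×4 + 5×2 = 123
C: 6×2 + 5×5 + 7×1 + 3×1 + 7×3 + 7×1 + 5×5 = 100
D: 6×5 + 5×1 + 7×5 + 3×2 + 7×5 + 7×2 + 5×3 = 140
E: 6×1 + 5×3 + 7×2 + 3×3 + 7×2 + 7×5 + 5×4 = 113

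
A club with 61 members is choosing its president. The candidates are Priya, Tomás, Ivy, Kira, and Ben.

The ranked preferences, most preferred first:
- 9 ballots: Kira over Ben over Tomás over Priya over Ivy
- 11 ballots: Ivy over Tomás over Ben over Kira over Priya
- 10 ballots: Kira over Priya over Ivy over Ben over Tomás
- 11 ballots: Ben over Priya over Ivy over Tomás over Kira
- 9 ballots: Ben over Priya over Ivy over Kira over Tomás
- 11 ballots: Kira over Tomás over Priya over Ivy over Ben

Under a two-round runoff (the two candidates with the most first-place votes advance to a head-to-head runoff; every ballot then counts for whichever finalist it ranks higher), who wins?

Ben

Round 1 first-place votes: Priya 0, Tomás 0, Ivy 11, Kira 30, Ben 20. Kira and Ben advance.
Runoff: Kira is ranked above Ben on 30 ballots, Ben above Kira on 31.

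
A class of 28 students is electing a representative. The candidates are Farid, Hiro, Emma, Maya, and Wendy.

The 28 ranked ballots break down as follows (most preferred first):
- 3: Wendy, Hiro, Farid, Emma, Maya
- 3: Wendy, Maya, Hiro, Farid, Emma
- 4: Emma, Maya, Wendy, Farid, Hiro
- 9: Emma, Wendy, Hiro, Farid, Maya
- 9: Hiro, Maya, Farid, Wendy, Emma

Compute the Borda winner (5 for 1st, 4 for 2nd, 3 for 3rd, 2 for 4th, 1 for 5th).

Farid: 3×3 + 3×2 + 4×2 + 9×2 + 9×3 = 68
Hiro: 3×4 + 3×3 + 4×1 + 9×3 + 9×5 = 97
Emma: 3×2 + 3×1 + 4×5 + 9×5 + 9×1 = 83
Maya: 3×1 + 3×4 + 4×4 + 9×1 + 9×4 = 76
Wendy: 3×5 + 3×5 + 4×3 + 9×4 + 9×2 = 96

Hiro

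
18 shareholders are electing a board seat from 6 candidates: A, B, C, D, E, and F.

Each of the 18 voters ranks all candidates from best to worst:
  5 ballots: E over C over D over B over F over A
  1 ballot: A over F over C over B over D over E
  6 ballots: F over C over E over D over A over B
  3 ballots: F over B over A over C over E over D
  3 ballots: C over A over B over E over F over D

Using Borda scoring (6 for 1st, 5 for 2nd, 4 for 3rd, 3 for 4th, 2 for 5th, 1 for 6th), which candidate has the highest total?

C

A: 5×1 + 1×6 + 6×2 + 3×4 + 3×5 = 50
B: 5×3 + 1×3 + 6×1 + 3×5 + 3×4 = 51
C: 5×5 + 1×4 + 6×5 + 3×3 + 3×6 = 86
D: 5×4 + 1×2 + 6×3 + 3×1 + 3×1 = 46
E: 5×6 + 1×1 + 6×4 + 3×2 + 3×3 = 70
F: 5×2 + 1×5 + 6×6 + 3×6 + 3×2 = 75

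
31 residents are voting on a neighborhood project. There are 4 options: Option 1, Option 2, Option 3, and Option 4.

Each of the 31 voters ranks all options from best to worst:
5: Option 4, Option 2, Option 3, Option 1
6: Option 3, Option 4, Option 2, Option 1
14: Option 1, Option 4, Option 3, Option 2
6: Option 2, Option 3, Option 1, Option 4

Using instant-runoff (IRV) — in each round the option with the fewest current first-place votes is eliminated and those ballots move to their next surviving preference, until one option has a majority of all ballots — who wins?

Option 2

Round 1: Option 1 14, Option 2 6, Option 3 6, Option 4 5. Option 4 eliminated.
Round 2: Option 1 14, Option 2 11, Option 3 6. Option 3 eliminated.
Round 3: Option 1 14, Option 2 17. Option 2 has a majority (≥16).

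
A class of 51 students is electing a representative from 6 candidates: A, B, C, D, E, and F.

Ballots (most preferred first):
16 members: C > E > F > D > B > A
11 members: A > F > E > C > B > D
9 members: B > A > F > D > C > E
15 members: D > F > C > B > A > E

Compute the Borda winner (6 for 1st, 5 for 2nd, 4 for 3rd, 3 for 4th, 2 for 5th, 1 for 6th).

F

A: 16×1 + 11×6 + 9×5 + 15×2 = 157
B: 16×2 + 11×2 + 9×6 + 15×3 = 153
C: 16×6 + 11×3 + 9×2 + 15×4 = 207
D: 16×3 + 11×1 + 9×3 + 15×6 = 176
E: 16×5 + 11×4 + 9×1 + 15×1 = 148
F: 16×4 + 11×5 + 9×4 + 15×5 = 230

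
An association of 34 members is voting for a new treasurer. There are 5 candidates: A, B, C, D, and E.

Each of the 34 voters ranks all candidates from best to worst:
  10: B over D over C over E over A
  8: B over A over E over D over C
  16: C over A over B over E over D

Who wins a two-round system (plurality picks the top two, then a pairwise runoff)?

Round 1 first-place votes: A 0, B 18, C 16, D 0, E 0. B and C advance.
Runoff: B is ranked above C on 18 ballots, C above B on 16.

B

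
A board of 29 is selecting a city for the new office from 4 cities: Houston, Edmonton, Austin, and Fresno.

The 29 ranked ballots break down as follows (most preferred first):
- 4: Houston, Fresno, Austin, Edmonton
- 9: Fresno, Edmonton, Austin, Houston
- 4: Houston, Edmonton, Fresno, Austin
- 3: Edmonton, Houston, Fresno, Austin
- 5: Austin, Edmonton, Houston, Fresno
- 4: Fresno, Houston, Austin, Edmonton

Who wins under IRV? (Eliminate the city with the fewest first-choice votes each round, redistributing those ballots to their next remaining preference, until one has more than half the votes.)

Houston

Round 1: Houston 8, Edmonton 3, Austin 5, Fresno 13. Edmonton eliminated.
Round 2: Houston 11, Austin 5, Fresno 13. Austin eliminated.
Round 3: Houston 16, Fresno 13. Houston has a majority (≥15).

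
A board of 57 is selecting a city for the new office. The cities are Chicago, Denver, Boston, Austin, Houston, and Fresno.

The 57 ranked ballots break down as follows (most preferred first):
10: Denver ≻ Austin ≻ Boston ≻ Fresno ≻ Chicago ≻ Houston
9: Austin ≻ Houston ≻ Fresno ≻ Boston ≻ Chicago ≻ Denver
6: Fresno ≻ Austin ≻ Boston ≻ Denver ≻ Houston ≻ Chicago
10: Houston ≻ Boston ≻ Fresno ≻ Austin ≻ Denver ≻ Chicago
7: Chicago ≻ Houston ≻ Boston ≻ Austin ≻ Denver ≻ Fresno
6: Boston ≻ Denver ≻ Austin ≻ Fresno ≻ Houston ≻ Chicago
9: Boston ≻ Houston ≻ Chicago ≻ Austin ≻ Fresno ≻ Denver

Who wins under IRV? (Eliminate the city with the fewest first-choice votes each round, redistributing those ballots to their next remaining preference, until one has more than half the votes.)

Round 1: Chicago 7, Denver 10, Boston 15, Austin 9, Houston 10, Fresno 6. Fresno eliminated.
Round 2: Chicago 7, Denver 10, Boston 15, Austin 15, Houston 10. Chicago eliminated.
Round 3: Denver 10, Boston 15, Austin 15, Houston 17. Denver eliminated.
Round 4: Boston 15, Austin 25, Houston 17. Boston eliminated.
Round 5: Austin 31, Houston 26. Austin has a majority (≥29).

Austin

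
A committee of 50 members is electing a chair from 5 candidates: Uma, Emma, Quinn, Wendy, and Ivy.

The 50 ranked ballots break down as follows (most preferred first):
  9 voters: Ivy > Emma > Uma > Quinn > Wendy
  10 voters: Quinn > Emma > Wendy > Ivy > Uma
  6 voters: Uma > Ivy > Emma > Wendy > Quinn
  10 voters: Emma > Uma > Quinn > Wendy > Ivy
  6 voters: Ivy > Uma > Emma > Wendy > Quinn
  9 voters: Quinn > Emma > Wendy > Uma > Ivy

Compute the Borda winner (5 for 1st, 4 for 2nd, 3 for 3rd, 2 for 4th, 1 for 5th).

Uma: 9×3 + 10×1 + 6×5 + 10×4 + 6×4 + 9×2 = 149
Emma: 9×4 + 10×4 + 6×3 + 10×5 + 6×3 + 9×4 = 198
Quinn: 9×2 + 10×5 + 6×1 + 10×3 + 6×1 + 9×5 = 155
Wendy: 9×1 + 10×3 + 6×2 + 10×2 + 6×2 + 9×3 = 110
Ivy: 9×5 + 10×2 + 6×4 + 10×1 + 6×5 + 9×1 = 138

Emma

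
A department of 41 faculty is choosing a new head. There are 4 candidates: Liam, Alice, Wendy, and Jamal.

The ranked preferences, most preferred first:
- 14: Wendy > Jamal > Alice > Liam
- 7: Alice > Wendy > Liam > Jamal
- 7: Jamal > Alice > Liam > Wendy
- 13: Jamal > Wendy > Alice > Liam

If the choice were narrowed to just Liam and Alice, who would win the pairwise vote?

Alice

Liam is ranked above Alice on 0 ballots; Alice above Liam on 41.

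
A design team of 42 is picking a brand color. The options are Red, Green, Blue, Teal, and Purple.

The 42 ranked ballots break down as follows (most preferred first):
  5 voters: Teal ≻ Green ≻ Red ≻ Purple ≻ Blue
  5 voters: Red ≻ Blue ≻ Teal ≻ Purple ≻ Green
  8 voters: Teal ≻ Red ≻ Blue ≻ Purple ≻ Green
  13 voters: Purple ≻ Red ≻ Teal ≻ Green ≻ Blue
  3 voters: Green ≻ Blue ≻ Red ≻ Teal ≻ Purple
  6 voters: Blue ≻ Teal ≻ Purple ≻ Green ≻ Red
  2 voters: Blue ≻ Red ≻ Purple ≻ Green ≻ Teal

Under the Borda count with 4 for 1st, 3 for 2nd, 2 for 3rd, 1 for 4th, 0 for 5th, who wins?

Teal

Red: 5×2 + 5×4 + 8×3 + 13×3 + 3×2 + 6×0 + 2×3 = 105
Green: 5×3 + 5×0 + 8×0 + 13×1 + 3×4 + 6×1 + 2×1 = 48
Blue: 5×0 + 5×3 + 8×2 + 13×0 + 3×3 + 6×4 + 2×4 = 72
Teal: 5×4 + 5×2 + 8×4 + 13×2 + 3×1 + 6×3 + 2×0 = 109
Purple: 5×1 + 5×1 + 8×1 + 13×4 + 3×0 + 6×2 + 2×2 = 86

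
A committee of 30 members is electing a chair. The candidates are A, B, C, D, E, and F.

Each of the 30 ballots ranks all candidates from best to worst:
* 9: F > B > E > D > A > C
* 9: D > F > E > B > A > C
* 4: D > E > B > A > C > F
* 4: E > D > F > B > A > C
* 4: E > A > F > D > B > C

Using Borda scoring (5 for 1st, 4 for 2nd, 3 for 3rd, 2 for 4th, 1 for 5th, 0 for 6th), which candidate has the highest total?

E

A: 9×1 + 9×1 + 4×2 + 4×1 + 4×4 = 46
B: 9×4 + 9×2 + 4×3 + 4×2 + 4×1 = 78
C: 9×0 + 9×0 + 4×1 + 4×0 + 4×0 = 4
D: 9×2 + 9×5 + 4×5 + 4×4 + 4×2 = 107
E: 9×3 + 9×3 + 4×4 + 4×5 + 4×5 = 110
F: 9×5 + 9×4 + 4×0 + 4×3 + 4×3 = 105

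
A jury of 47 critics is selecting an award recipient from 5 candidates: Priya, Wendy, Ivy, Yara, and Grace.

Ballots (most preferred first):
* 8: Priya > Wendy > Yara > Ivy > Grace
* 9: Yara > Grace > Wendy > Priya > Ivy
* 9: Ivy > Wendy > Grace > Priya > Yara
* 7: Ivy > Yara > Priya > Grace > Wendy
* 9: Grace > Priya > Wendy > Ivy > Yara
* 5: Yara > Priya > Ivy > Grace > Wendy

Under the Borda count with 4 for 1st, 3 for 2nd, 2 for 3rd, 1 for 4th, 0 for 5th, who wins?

Priya

Priya: 8×4 + 9×1 + 9×1 + 7×2 + 9×3 + 5×3 = 106
Wendy: 8×3 + 9×2 + 9×3 + 7×0 + 9×2 + 5×0 = 87
Ivy: 8×1 + 9×0 + 9×4 + 7×4 + 9×1 + 5×2 = 91
Yara: 8×2 + 9×4 + 9×0 + 7×3 + 9×0 + 5×4 = 93
Grace: 8×0 + 9×3 + 9×2 + 7×1 + 9×4 + 5×1 = 93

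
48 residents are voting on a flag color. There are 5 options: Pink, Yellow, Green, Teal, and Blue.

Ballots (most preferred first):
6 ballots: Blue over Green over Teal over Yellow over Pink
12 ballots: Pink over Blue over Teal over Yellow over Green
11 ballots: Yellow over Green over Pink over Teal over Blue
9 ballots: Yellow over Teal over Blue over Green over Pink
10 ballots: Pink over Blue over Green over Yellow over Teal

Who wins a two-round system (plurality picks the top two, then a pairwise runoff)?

Round 1 first-place votes: Pink 22, Yellow 20, Green 0, Teal 0, Blue 6. Pink and Yellow advance.
Runoff: Pink is ranked above Yellow on 22 ballots, Yellow above Pink on 26.

Yellow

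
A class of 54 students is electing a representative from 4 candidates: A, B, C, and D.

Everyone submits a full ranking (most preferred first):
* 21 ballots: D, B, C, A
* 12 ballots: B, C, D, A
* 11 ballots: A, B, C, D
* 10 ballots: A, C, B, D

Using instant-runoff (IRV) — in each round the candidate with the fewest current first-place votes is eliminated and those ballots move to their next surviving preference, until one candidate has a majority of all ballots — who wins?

D

Round 1: A 21, B 12, C 0, D 21. C eliminated.
Round 2: A 21, B 12, D 21. B eliminated.
Round 3: A 21, D 33. D has a majority (≥28).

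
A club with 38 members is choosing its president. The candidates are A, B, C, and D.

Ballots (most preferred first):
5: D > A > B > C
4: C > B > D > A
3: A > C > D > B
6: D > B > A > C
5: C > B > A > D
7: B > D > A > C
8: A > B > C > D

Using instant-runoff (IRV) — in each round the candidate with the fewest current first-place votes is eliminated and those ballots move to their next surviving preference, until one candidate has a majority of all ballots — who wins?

Round 1: A 11, B 7, C 9, D 11. B eliminated.
Round 2: A 11, C 9, D 18. C eliminated.
Round 3: A 16, D 22. D has a majority (≥20).

D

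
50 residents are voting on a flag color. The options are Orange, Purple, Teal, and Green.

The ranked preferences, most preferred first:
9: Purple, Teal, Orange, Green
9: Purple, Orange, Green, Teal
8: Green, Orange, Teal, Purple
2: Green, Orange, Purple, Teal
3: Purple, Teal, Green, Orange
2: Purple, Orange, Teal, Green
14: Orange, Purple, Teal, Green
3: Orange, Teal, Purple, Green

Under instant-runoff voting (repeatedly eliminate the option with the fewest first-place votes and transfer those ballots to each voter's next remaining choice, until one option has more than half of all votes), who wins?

Round 1: Orange 17, Purple 23, Teal 0, Green 10. Teal eliminated.
Round 2: Orange 17, Purple 23, Green 10. Green eliminated.
Round 3: Orange 27, Purple 23. Orange has a majority (≥26).

Orange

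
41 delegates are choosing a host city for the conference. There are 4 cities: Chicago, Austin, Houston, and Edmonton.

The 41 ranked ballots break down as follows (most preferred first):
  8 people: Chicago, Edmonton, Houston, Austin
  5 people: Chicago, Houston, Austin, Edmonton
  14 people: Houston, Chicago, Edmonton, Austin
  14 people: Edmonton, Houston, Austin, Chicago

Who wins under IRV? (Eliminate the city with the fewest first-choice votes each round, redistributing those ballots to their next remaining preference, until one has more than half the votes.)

Edmonton

Round 1: Chicago 13, Austin 0, Houston 14, Edmonton 14. Austin eliminated.
Round 2: Chicago 13, Houston 14, Edmonton 14. Chicago eliminated.
Round 3: Houston 19, Edmonton 22. Edmonton has a majority (≥21).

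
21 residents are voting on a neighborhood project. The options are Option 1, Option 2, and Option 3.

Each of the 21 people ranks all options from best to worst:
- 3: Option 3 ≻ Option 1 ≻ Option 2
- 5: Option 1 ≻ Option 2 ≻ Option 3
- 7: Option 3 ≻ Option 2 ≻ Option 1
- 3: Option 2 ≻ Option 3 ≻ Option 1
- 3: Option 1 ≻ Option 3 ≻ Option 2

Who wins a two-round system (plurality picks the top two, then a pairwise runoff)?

Round 1 first-place votes: Option 1 8, Option 2 3, Option 3 10. Option 3 and Option 1 advance.
Runoff: Option 3 is ranked above Option 1 on 13 ballots, Option 1 above Option 3 on 8.

Option 3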